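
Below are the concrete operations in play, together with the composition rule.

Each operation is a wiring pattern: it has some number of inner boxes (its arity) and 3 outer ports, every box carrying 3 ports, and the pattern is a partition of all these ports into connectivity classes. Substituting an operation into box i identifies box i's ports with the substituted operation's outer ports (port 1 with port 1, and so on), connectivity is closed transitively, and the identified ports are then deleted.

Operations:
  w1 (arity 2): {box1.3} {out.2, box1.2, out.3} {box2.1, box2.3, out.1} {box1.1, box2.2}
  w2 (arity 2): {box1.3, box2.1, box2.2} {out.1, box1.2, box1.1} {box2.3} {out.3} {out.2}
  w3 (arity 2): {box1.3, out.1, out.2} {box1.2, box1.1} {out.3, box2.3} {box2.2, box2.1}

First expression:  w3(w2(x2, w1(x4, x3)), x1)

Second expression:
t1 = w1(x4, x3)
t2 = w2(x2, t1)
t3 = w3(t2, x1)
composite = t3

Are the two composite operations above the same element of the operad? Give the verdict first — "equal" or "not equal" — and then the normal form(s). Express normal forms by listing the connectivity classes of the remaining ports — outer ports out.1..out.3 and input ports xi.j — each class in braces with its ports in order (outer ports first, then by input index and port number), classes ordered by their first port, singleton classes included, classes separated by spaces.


equal; both compose to {out.1, out.2} {out.3, x1.3} {x1.1, x1.2} {x2.1, x2.2} {x2.3, x3.1, x3.3, x4.2} {x3.2, x4.1} {x4.3}

In normal form, the first expression is {out.1, out.2} {out.3, x1.3} {x1.1, x1.2} {x2.1, x2.2} {x2.3, x3.1, x3.3, x4.2} {x3.2, x4.1} {x4.3}
In normal form, the second expression is {out.1, out.2} {out.3, x1.3} {x1.1, x1.2} {x2.1, x2.2} {x2.3, x3.1, x3.3, x4.2} {x3.2, x4.1} {x4.3}
The forms coincide; equal.


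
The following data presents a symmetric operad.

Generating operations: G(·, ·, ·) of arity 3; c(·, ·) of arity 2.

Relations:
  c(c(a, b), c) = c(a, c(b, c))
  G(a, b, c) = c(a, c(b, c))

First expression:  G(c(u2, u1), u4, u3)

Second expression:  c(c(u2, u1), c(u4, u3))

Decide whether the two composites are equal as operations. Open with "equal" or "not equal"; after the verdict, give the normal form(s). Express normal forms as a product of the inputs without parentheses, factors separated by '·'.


equal — both sides give u2 · u1 · u4 · u3

Normal form of the first expression: u2 · u1 · u4 · u3
Normal form of the second expression: u2 · u1 · u4 · u3
One common form — equal.


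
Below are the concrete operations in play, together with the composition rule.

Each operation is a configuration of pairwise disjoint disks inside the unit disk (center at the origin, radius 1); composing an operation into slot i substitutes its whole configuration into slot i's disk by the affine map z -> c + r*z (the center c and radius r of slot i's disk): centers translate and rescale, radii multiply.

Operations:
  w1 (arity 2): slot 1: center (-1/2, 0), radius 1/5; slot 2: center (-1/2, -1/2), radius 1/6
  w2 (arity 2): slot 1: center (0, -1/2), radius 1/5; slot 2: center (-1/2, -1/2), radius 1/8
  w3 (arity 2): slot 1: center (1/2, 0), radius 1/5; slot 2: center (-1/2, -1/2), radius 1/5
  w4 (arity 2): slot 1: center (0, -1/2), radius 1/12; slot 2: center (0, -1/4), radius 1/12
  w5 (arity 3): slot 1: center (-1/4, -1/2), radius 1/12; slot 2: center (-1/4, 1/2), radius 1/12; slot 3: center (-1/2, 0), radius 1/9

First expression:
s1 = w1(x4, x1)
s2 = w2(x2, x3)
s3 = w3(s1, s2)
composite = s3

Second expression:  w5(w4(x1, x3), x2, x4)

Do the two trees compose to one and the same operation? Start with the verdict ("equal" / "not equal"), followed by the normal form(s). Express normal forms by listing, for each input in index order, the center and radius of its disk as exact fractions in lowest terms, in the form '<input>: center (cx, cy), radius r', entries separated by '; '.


not equal: they reduce to x1: center (2/5, -1/10), radius 1/30; x2: center (-1/2, -3/5), radius 1/25; x3: center (-3/5, -3/5), radius 1/40; x4: center (2/5, 0), radius 1/25 and x1: center (-1/4, -13/24), radius 1/144; x2: center (-1/4, 1/2), radius 1/12; x3: center (-1/4, -25/48), radius 1/144; x4: center (-1/2, 0), radius 1/9

Reducing the first expression gives x1: center (2/5, -1/10), radius 1/30; x2: center (-1/2, -3/5), radius 1/25; x3: center (-3/5, -3/5), radius 1/40; x4: center (2/5, 0), radius 1/25
Reducing the second expression gives x1: center (-1/4, -13/24), radius 1/144; x2: center (-1/4, 1/2), radius 1/12; x3: center (-1/4, -25/48), radius 1/144; x4: center (-1/2, 0), radius 1/9
Distinct normal forms: not equal.


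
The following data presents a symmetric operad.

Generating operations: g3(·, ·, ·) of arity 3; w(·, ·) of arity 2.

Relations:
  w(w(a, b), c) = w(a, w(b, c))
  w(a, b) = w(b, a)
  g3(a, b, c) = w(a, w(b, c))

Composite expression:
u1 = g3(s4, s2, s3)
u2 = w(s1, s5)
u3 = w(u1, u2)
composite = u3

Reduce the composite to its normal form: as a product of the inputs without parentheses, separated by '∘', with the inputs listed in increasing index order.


With w associative and commutative, the s-input set is all that matters.
g3(s4, s2, s3) linearizes to s4 ∘ s2 ∘ s3
w(s1, s5) linearizes to s1 ∘ s5
w(g3(s4, s2, s3), w(s1, s5)) linearizes to s4 ∘ s2 ∘ s3 ∘ s1 ∘ s5
reordering the factors by index: s1 ∘ s2 ∘ s3 ∘ s4 ∘ s5

s1 ∘ s2 ∘ s3 ∘ s4 ∘ s5


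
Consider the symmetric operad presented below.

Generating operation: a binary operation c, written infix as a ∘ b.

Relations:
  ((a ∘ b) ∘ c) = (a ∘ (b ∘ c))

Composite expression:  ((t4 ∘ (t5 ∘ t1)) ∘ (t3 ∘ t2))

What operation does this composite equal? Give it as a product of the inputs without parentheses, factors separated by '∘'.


All parenthesizations of c agree; list the t-inputs left to right.
(t5 ∘ t1) flattens to t5 ∘ t1
(t4 ∘ (t5 ∘ t1)) flattens to t4 ∘ t5 ∘ t1
(t3 ∘ t2) flattens to t3 ∘ t2
((t4 ∘ (t5 ∘ t1)) ∘ (t3 ∘ t2)) flattens to t4 ∘ t5 ∘ t1 ∘ t3 ∘ t2

t4 ∘ t5 ∘ t1 ∘ t3 ∘ t2


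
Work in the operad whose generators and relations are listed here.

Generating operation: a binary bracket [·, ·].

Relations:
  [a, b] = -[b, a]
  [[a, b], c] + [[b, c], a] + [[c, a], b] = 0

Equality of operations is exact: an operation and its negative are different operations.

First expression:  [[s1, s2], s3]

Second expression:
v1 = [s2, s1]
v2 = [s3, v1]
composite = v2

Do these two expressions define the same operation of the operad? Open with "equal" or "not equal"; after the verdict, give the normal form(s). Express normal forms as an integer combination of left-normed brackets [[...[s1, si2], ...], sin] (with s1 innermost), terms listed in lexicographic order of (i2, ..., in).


Reducing the first expression gives [[s1, s2], s3]
Reducing the second expression gives [[s1, s2], s3]
The normal forms match — equal.

equal; the common form is [[s1, s2], s3]


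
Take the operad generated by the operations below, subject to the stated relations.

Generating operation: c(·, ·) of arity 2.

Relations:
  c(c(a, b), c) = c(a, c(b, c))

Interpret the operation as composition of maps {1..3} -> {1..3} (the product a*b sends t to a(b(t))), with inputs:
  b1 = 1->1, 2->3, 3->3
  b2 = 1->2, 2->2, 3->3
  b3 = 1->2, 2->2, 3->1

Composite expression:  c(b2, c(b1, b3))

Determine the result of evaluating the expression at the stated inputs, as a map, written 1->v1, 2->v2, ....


1->3, 2->3, 3->2

c(b1, b3) = 1->3, 2->3, 3->1
c(b2, c(b1, b3)) = 1->3, 2->3, 3->2


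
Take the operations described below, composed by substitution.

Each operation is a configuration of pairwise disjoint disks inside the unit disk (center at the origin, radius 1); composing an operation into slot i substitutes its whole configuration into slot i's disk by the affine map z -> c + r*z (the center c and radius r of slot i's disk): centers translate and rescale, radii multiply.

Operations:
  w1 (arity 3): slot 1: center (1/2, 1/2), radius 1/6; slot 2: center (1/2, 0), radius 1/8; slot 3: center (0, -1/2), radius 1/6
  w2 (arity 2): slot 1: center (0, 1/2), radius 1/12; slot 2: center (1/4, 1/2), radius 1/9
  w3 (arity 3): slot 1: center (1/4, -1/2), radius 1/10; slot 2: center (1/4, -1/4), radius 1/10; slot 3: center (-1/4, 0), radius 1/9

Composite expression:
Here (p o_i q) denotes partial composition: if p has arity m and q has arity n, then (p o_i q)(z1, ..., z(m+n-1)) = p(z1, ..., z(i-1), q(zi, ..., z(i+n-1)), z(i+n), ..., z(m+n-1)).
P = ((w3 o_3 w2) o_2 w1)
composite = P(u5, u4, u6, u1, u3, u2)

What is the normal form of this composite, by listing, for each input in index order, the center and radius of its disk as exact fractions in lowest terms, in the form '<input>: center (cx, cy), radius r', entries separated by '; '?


u1: center (1/4, -3/10), radius 1/60; u2: center (-2/9, 1/18), radius 1/81; u3: center (-1/4, 1/18), radius 1/108; u4: center (3/10, -1/5), radius 1/60; u5: center (1/4, -1/2), radius 1/10; u6: center (3/10, -1/4), radius 1/80

Only the slot chain above each u matters under w3; compose those maps.
for u5, the 1-step affine chain lands on center (1/4, -1/2), radius 1/10
for u4, the 2-step affine chain lands on center (3/10, -1/5), radius 1/60
for u6, the 2-step affine chain lands on center (3/10, -1/4), radius 1/80
for u1, the 2-step affine chain lands on center (1/4, -3/10), radius 1/60
for u3, the 2-step affine chain lands on center (-1/4, 1/18), radius 1/108
for u2, the 2-step affine chain lands on center (-2/9, 1/18), radius 1/81


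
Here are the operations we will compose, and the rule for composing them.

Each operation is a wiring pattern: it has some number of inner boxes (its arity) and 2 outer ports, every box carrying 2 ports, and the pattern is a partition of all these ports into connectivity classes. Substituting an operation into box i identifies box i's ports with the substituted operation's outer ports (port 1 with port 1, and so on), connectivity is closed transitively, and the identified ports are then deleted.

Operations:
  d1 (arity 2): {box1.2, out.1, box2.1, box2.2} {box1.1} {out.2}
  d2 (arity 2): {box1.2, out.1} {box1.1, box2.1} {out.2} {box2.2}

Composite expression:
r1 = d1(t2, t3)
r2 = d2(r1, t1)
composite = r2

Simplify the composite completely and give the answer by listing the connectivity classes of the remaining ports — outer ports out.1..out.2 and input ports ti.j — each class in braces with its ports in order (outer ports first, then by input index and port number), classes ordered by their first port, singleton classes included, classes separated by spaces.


{out.1} {out.2} {t1.1, t2.2, t3.1, t3.2} {t1.2} {t2.1}


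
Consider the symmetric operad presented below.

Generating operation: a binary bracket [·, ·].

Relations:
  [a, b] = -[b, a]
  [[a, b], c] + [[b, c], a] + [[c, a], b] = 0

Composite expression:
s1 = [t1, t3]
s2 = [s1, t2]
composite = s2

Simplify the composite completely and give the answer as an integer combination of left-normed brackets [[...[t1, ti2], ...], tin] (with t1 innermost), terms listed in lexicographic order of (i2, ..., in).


Left-normed coefficients sit on the t1-initial expansion words.
Composite bracket: [[t1, t3], t2]
The bracket unfolds into 4 signed words via [a, b] = ab - ba (2^2 = 4).
Only words starting with t1 matter:
  the word t1t3t2 carries sign +1 and contributes +[[t1, t3], t2]

[[t1, t3], t2]


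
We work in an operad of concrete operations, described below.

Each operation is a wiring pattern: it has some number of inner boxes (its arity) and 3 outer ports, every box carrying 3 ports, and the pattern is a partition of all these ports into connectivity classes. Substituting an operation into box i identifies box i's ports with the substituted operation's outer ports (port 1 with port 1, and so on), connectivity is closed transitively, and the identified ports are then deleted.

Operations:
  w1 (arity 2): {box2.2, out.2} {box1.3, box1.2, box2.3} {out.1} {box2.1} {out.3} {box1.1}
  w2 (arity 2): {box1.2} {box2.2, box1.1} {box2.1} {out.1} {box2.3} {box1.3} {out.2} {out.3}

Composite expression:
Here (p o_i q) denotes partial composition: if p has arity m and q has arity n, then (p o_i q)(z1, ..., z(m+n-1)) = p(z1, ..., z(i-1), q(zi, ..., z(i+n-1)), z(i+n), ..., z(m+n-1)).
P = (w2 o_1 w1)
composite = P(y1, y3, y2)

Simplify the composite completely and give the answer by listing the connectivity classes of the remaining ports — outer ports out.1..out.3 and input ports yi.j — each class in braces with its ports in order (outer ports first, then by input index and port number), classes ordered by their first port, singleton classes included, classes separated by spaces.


{out.1} {out.2} {out.3} {y1.1} {y1.2, y1.3, y3.3} {y2.1} {y2.2} {y2.3} {y3.1} {y3.2}

Treat the ports identified at w2 as solder joints: merge, then drop.
stage w1: inputs (y1, y3), connectivity {out.1} {out.2, y3.2} {out.3} {y1.1} {y1.2, y1.3, y3.3} {y3.1}, out.j its boundary
stage w2: inputs (y1, y3, y2), connectivity {out.1} {out.2} {out.3} {y1.1} {y1.2, y1.3, y3.3} {y2.1} {y2.2} {y2.3} {y3.1} {y3.2}, out.j its boundary


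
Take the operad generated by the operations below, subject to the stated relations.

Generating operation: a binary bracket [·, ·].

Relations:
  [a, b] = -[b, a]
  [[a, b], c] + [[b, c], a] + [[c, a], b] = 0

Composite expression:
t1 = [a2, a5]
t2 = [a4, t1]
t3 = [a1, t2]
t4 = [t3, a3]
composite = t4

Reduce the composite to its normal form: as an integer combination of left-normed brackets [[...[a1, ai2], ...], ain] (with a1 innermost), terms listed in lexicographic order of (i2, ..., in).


-[[[[a1, a2], a5], a4], a3] + [[[[a1, a4], a2], a5], a3] - [[[[a1, a4], a5], a2], a3] + [[[[a1, a5], a2], a4], a3]


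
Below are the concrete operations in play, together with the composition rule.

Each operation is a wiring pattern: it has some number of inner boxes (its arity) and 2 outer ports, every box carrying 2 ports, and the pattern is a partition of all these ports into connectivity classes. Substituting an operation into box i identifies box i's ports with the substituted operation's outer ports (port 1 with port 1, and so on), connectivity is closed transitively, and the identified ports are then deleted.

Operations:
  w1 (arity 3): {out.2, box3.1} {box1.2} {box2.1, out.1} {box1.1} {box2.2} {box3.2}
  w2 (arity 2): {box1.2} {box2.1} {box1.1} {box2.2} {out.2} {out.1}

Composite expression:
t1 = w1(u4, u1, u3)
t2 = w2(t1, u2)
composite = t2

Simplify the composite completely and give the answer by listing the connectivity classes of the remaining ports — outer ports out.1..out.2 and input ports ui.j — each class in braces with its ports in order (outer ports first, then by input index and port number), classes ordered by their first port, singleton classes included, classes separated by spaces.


{out.1} {out.2} {u1.1} {u1.2} {u2.1} {u2.2} {u3.1} {u3.2} {u4.1} {u4.2}


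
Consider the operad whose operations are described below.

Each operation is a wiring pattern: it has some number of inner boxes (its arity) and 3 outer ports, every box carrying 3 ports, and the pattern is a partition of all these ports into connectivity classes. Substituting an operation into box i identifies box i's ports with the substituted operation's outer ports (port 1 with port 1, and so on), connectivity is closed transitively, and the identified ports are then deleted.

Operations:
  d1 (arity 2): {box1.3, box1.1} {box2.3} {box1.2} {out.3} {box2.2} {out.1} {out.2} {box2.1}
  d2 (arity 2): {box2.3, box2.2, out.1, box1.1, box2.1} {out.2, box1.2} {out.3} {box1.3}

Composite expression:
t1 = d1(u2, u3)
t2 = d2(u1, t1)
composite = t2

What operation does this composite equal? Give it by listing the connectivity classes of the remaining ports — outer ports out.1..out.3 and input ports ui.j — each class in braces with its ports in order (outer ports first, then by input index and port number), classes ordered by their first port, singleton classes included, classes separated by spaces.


{out.1, u1.1} {out.2, u1.2} {out.3} {u1.3} {u2.1, u2.3} {u2.2} {u3.1} {u3.2} {u3.3}

Treat the ports identified at d2 as solder joints: merge, then drop.
the subtree at d1 composes to {out.1} {out.2} {out.3} {u2.1, u2.3} {u2.2} {u3.1} {u3.2} {u3.3} on (u2, u3); out.j = own outer ports
the subtree at d2 composes to {out.1, u1.1} {out.2, u1.2} {out.3} {u1.3} {u2.1, u2.3} {u2.2} {u3.1} {u3.2} {u3.3} on (u1, u2, u3); out.j = own outer ports


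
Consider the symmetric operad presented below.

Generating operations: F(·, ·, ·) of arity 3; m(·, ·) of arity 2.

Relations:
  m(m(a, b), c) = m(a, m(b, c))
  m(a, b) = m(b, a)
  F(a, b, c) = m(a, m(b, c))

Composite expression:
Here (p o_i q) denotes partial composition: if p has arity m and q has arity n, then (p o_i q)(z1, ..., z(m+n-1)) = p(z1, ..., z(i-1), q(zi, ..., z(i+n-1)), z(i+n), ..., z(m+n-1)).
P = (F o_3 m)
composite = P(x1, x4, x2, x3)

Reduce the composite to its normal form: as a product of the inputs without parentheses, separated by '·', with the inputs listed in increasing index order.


Any arrangement under F is one operation, so sort the x-inputs.
m(x2, x3) linearizes to x2 · x3
F(x1, x4, m(x2, x3)) linearizes to x1 · x4 · x2 · x3
putting the inputs in ascending order: x1 · x2 · x3 · x4

x1 · x2 · x3 · x4


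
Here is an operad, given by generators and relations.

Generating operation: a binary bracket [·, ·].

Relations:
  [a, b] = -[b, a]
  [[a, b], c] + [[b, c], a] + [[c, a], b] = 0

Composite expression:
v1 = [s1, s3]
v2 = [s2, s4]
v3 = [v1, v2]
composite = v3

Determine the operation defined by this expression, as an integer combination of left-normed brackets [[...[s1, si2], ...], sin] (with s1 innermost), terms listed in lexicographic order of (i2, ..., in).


[[[s1, s3], s2], s4] - [[[s1, s3], s4], s2]


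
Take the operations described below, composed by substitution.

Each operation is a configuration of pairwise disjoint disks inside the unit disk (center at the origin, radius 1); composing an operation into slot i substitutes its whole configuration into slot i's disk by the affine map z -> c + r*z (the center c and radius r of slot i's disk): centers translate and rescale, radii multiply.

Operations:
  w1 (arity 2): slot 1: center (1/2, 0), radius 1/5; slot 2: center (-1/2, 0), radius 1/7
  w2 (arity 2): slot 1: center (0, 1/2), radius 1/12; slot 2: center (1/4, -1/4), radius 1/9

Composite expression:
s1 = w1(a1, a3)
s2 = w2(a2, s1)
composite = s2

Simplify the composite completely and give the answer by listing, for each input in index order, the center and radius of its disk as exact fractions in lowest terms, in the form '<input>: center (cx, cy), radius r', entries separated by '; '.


a1: center (11/36, -1/4), radius 1/45; a2: center (0, 1/2), radius 1/12; a3: center (7/36, -1/4), radius 1/63

Below w2, radii multiply path by path; the a-disk centers shift.
input a2: applying the 1 nested substitution gives center (0, 1/2), radius 1/12
input a1: applying the 2 nested substitutions gives center (11/36, -1/4), radius 1/45
input a3: applying the 2 nested substitutions gives center (7/36, -1/4), radius 1/63


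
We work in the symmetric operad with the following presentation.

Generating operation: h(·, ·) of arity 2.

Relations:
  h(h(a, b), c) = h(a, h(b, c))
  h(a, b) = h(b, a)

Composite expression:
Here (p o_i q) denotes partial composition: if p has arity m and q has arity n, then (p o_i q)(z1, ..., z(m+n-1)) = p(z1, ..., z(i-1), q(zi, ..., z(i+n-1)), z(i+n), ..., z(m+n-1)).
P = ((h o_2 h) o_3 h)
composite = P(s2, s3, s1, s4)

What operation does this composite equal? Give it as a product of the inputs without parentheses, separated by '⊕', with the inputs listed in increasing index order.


s1 ⊕ s2 ⊕ s3 ⊕ s4

Reordering under h is free, so list the s-inputs canonically.
h(s1, s4) linearizes to s1 ⊕ s4
h(s3, h(s1, s4)) linearizes to s3 ⊕ s1 ⊕ s4
h(s2, h(s3, h(s1, s4))) linearizes to s2 ⊕ s3 ⊕ s1 ⊕ s4
reordering the factors by index: s1 ⊕ s2 ⊕ s3 ⊕ s4


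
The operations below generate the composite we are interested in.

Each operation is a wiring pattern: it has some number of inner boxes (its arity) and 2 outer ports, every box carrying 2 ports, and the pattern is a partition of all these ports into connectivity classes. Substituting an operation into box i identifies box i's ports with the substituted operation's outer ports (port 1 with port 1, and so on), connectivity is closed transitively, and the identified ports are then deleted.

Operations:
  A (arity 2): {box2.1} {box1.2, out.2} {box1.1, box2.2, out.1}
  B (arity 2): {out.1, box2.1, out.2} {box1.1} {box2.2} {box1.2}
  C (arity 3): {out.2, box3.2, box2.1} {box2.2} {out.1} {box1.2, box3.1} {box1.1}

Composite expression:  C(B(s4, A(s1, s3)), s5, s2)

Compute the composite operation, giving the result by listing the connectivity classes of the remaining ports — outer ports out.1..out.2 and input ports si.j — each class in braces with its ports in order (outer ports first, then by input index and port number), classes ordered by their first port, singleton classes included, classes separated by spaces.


{out.1} {out.2, s2.2, s5.1} {s1.1, s2.1, s3.2} {s1.2} {s3.1} {s4.1} {s4.2} {s5.2}


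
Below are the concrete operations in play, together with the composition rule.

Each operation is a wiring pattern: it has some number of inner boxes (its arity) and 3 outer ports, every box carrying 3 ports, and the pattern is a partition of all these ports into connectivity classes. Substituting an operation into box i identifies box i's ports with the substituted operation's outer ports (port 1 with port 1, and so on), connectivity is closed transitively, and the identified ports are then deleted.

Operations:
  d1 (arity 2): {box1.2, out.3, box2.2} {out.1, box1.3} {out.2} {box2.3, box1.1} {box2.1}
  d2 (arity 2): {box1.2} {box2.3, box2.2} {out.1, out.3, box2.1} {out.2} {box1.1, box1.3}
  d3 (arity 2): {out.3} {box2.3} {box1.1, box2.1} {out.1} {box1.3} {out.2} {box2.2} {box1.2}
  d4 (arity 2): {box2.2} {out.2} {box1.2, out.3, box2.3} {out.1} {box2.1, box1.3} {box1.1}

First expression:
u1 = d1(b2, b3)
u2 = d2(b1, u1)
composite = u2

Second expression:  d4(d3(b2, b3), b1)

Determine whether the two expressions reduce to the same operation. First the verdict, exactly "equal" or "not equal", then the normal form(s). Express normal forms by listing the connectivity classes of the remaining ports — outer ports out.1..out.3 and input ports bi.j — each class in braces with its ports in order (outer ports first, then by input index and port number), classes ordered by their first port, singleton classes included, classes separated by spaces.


The first composite normalizes to {out.1, out.3, b2.3} {out.2} {b1.1, b1.3} {b1.2} {b2.1, b3.3} {b2.2, b3.2} {b3.1}
The second composite normalizes to {out.1} {out.2} {out.3, b1.3} {b1.1} {b1.2} {b2.1, b3.1} {b2.2} {b2.3} {b3.2} {b3.3}
The normal forms differ: not equal.

not equal; the first gives {out.1, out.3, b2.3} {out.2} {b1.1, b1.3} {b1.2} {b2.1, b3.3} {b2.2, b3.2} {b3.1} and the second {out.1} {out.2} {out.3, b1.3} {b1.1} {b1.2} {b2.1, b3.1} {b2.2} {b2.3} {b3.2} {b3.3}


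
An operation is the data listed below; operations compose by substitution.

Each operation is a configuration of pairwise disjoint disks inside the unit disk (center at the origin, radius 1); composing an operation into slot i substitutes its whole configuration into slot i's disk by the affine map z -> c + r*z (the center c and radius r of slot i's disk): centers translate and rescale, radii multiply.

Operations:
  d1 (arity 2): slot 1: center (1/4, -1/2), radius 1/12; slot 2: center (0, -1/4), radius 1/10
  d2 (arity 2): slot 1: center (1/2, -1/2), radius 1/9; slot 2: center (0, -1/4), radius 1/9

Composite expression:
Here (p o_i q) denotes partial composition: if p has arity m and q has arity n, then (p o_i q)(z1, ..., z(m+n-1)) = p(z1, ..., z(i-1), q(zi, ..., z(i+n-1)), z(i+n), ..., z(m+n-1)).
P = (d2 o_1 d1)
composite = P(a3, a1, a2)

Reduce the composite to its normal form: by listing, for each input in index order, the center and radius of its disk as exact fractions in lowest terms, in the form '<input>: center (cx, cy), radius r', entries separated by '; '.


a1: center (1/2, -19/36), radius 1/90; a2: center (0, -1/4), radius 1/9; a3: center (19/36, -5/9), radius 1/108

Follow each a-input down from d2: c' goes to c + r*c', radius to r*r'.
a3 passes through 2 substitutions, ending at center (19/36, -5/9), radius 1/108
a1 passes through 2 substitutions, ending at center (1/2, -19/36), radius 1/90
a2 passes through 1 substitution, ending at center (0, -1/4), radius 1/9


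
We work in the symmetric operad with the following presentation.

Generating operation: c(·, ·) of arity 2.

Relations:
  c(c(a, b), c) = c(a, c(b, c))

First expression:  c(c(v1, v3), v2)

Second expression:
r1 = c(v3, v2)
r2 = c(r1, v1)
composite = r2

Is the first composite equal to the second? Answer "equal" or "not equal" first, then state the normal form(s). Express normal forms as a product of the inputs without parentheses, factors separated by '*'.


not equal; the first gives v1 * v3 * v2 and the second v3 * v2 * v1

The first expression reduces to v1 * v3 * v2
The second expression reduces to v3 * v2 * v1
The forms do not match — not equal.


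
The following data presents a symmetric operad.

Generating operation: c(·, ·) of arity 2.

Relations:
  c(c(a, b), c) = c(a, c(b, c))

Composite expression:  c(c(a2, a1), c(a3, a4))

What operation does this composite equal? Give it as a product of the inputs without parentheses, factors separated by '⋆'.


a2 ⋆ a1 ⋆ a3 ⋆ a4

The c-tree's shape is irrelevant; the a-reading-order decides.
c(a2, a1) linearizes to a2 ⋆ a1
c(a3, a4) linearizes to a3 ⋆ a4
c(c(a2, a1), c(a3, a4)) linearizes to a2 ⋆ a1 ⋆ a3 ⋆ a4


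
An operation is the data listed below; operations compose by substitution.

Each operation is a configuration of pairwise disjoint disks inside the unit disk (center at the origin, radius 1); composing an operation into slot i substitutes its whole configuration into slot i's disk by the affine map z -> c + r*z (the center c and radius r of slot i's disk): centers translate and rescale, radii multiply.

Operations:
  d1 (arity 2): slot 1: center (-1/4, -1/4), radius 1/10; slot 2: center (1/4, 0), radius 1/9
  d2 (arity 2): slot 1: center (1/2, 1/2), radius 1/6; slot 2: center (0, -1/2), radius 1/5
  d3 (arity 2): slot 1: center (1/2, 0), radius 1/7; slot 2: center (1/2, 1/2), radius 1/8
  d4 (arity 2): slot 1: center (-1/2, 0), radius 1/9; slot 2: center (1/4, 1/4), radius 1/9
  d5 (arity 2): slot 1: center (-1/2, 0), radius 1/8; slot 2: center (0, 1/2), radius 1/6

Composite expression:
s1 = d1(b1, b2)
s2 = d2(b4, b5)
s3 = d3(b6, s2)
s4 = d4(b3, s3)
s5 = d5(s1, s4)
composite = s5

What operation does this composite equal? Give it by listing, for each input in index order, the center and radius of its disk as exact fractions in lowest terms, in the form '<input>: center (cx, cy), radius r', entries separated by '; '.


b1: center (-17/32, -1/32), radius 1/80; b2: center (-15/32, 0), radius 1/72; b3: center (-1/12, 1/2), radius 1/54; b4: center (5/96, 53/96), radius 1/2592; b5: center (11/216, 475/864), radius 1/2160; b6: center (11/216, 13/24), radius 1/378

Nesting under d5 composes maps z -> c + r*z down each b-path.
b1 passes through 2 substitutions, ending at center (-17/32, -1/32), radius 1/80
b2 passes through 2 substitutions, ending at center (-15/32, 0), radius 1/72
b3 passes through 2 substitutions, ending at center (-1/12, 1/2), radius 1/54
b6 passes through 3 substitutions, ending at center (11/216, 13/24), radius 1/378
b4 passes through 4 substitutions, ending at center (5/96, 53/96), radius 1/2592
b5 passes through 4 substitutions, ending at center (11/216, 475/864), radius 1/2160


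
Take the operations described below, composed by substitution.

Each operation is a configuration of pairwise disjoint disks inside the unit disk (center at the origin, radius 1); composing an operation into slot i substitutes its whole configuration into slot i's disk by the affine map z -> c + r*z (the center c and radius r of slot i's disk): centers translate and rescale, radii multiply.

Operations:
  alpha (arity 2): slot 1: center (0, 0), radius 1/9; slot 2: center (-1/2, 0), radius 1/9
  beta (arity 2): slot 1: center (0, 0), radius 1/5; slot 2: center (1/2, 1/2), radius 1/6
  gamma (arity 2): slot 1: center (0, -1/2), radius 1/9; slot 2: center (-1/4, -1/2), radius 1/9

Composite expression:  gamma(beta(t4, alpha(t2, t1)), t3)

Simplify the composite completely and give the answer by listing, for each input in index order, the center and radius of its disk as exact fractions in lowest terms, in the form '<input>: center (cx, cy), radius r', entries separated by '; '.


Follow each t-input down from gamma: c' goes to c + r*c', radius to r*r'.
input t4: composing its 2 substitution steps yields center (0, -1/2), radius 1/45
input t2: composing its 3 substitution steps yields center (1/18, -4/9), radius 1/486
input t1: composing its 3 substitution steps yields center (5/108, -4/9), radius 1/486
input t3: composing its 1 substitution step yields center (-1/4, -1/2), radius 1/9

t1: center (5/108, -4/9), radius 1/486; t2: center (1/18, -4/9), radius 1/486; t3: center (-1/4, -1/2), radius 1/9; t4: center (0, -1/2), radius 1/45


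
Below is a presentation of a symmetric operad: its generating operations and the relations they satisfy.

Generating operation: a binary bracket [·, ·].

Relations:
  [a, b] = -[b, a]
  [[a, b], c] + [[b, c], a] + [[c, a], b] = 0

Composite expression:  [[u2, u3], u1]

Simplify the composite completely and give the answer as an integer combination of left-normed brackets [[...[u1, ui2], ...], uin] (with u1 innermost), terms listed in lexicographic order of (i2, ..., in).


-[[u1, u2], u3] + [[u1, u3], u2]

Expand each bracket as ab - ba; the u1-initial words give the coefficients.
Composite bracket: [[u2, u3], u1]
Each bracket splits as ab - ba, giving 4 signed words (2^2 = 4).
Coefficients come from the u1-initial words:
  u1u2u3 appears with sign -1, giving the term -[[u1, u2], u3]
  u1u3u2 appears with sign +1, giving the term +[[u1, u3], u2]


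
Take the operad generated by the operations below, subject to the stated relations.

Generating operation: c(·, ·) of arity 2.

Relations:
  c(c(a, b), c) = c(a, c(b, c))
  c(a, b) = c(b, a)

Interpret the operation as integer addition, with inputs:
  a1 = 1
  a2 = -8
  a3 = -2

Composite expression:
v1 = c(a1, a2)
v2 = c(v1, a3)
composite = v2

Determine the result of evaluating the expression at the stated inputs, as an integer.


-9

c(a1, a2) = -7
c(c(a1, a2), a3) = -9


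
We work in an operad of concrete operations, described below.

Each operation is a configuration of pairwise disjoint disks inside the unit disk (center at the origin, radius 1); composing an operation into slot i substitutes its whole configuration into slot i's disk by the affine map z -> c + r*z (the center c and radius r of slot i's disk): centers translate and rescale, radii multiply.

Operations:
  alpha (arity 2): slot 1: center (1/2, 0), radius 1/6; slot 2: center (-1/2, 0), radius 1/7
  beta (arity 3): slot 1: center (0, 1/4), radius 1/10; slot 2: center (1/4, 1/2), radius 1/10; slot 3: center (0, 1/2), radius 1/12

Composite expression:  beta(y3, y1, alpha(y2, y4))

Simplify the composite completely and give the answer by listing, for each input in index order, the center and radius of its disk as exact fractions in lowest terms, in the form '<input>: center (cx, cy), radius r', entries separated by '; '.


y1: center (1/4, 1/2), radius 1/10; y2: center (1/24, 1/2), radius 1/72; y3: center (0, 1/4), radius 1/10; y4: center (-1/24, 1/2), radius 1/84


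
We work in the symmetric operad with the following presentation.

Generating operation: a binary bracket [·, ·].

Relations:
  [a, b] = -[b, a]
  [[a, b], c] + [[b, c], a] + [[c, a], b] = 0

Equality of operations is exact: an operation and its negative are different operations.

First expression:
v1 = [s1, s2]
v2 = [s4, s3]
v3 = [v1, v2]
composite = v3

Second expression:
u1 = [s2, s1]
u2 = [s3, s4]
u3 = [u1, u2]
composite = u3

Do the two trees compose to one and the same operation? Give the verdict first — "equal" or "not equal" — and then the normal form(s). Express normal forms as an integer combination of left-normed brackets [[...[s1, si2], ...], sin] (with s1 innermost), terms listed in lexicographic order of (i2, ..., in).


The first expression, normalized: -[[[s1, s2], s3], s4] + [[[s1, s2], s4], s3]
The second expression, normalized: -[[[s1, s2], s3], s4] + [[[s1, s2], s4], s3]
The forms coincide; equal.

equal; the common form is -[[[s1, s2], s3], s4] + [[[s1, s2], s4], s3]


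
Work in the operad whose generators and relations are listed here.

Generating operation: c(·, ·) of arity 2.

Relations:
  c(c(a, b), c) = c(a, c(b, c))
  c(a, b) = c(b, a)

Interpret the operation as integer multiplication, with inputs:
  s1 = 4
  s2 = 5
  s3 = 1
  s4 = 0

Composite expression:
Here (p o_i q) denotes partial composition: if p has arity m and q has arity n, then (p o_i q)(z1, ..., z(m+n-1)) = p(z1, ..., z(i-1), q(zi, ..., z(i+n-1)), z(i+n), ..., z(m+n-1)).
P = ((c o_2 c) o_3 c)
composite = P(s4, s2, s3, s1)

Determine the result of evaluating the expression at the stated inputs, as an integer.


0


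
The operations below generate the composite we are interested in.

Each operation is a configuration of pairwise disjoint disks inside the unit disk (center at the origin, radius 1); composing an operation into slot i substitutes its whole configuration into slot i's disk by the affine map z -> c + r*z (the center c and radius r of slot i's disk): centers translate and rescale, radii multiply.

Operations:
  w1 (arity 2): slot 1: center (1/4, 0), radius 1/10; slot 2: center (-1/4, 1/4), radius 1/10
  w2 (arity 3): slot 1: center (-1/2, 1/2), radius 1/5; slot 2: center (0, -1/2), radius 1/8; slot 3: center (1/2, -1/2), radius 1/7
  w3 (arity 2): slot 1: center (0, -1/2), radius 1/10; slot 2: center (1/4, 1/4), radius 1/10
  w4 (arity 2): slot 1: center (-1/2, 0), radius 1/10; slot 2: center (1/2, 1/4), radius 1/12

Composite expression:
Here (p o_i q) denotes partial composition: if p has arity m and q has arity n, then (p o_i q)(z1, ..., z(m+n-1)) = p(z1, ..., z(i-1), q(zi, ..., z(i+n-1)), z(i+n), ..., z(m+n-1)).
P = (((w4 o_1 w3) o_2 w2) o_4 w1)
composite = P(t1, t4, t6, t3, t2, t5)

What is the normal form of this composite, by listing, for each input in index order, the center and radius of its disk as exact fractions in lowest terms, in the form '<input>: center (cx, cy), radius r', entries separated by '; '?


t1: center (-1/2, -1/20), radius 1/100; t2: center (-1317/2800, 57/2800), radius 1/7000; t3: center (-263/560, 1/50), radius 1/7000; t4: center (-12/25, 3/100), radius 1/500; t5: center (1/2, 1/4), radius 1/12; t6: center (-19/40, 1/50), radius 1/800

Each t-disk chains the slot maps above it in w4; radii multiply.
tracing t1 down its 2-map path: center (-1/2, -1/20), radius 1/100
tracing t4 down its 3-map path: center (-12/25, 3/100), radius 1/500
tracing t6 down its 3-map path: center (-19/40, 1/50), radius 1/800
tracing t3 down its 4-map path: center (-263/560, 1/50), radius 1/7000
tracing t2 down its 4-map path: center (-1317/2800, 57/2800), radius 1/7000
tracing t5 down its 1-map path: center (1/2, 1/4), radius 1/12


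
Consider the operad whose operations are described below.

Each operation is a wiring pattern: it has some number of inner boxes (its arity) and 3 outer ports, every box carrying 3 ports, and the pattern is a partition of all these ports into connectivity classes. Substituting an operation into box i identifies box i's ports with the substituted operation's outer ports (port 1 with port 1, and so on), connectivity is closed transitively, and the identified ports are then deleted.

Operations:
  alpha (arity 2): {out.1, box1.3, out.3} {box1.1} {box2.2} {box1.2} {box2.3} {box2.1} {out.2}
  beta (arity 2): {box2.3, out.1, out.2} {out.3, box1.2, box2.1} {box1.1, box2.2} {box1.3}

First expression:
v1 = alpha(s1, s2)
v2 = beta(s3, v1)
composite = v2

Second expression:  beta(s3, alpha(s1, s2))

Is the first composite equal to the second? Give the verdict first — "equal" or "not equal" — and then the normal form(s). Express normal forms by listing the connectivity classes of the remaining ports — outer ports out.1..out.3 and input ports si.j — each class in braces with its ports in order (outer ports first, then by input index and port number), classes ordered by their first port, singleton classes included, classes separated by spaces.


The first composite normalizes to {out.1, out.2, out.3, s1.3, s3.2} {s1.1} {s1.2} {s2.1} {s2.2} {s2.3} {s3.1} {s3.3}
The second composite normalizes to {out.1, out.2, out.3, s1.3, s3.2} {s1.1} {s1.2} {s2.1} {s2.2} {s2.3} {s3.1} {s3.3}
The normal forms match — equal.

equal; the common form is {out.1, out.2, out.3, s1.3, s3.2} {s1.1} {s1.2} {s2.1} {s2.2} {s2.3} {s3.1} {s3.3}


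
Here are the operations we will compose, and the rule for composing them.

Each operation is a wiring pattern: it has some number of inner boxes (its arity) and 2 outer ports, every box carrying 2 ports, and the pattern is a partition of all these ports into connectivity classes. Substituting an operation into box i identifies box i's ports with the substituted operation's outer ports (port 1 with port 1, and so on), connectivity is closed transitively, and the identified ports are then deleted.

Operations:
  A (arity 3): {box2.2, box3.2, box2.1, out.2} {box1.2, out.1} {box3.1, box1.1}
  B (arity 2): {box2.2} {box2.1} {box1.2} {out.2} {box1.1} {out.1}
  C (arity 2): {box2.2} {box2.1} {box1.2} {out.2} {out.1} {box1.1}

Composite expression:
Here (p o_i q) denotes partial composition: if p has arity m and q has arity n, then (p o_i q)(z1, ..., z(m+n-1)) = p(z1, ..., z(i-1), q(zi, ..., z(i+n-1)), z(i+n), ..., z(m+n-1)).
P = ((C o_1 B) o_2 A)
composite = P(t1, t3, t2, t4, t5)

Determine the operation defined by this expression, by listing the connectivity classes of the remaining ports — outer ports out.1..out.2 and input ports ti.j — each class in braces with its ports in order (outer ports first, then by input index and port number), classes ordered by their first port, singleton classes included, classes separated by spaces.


Two ports join when wires chain via C-identified ports.
after A, the pattern on (t3, t2, t4) reads {out.1, t3.2} {out.2, t2.1, t2.2, t4.2} {t3.1, t4.1} (out.j = its outer ports)
after B, the pattern on (t1, t3, t2, t4) reads {out.1} {out.2} {t1.1} {t1.2} {t2.1, t2.2, t4.2} {t3.1, t4.1} {t3.2} (out.j = its outer ports)
after C, the pattern on (t1, t3, t2, t4, t5) reads {out.1} {out.2} {t1.1} {t1.2} {t2.1, t2.2, t4.2} {t3.1, t4.1} {t3.2} {t5.1} {t5.2} (out.j = its outer ports)

{out.1} {out.2} {t1.1} {t1.2} {t2.1, t2.2, t4.2} {t3.1, t4.1} {t3.2} {t5.1} {t5.2}


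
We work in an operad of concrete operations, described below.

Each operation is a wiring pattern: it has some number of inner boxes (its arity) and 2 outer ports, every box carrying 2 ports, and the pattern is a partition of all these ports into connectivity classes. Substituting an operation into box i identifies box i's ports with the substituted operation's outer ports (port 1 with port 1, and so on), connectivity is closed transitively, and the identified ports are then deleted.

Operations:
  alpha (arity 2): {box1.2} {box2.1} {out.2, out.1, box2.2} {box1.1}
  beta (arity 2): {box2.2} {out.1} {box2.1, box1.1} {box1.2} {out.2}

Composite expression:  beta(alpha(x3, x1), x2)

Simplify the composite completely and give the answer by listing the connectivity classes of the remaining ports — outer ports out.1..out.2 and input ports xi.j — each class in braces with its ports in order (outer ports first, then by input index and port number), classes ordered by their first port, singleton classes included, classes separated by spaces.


{out.1} {out.2} {x1.1} {x1.2, x2.1} {x2.2} {x3.1} {x3.2}

Two ports join when wires chain via beta-identified ports.
through alpha, on inputs (x3, x1): {out.1, out.2, x1.2} {x1.1} {x3.1} {x3.2} (out.j = stage outer ports)
through beta, on inputs (x3, x1, x2): {out.1} {out.2} {x1.1} {x1.2, x2.1} {x2.2} {x3.1} {x3.2} (out.j = stage outer ports)
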